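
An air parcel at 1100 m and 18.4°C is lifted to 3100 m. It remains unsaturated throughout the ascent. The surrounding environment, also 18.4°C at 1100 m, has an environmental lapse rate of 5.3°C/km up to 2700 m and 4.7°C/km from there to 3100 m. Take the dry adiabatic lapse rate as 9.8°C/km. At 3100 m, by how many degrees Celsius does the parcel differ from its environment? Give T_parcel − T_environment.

-9.24°C (parcel cooler than environment)

Parcel:
  From 1100 m to 3100 m (dry): cools by 9.8 × 2 = 19.6°C, giving -1.2°C.
Environment:
  From 1100 m to 2700 m (environment, lower layer): cools by 5.3 × 1.6 = 8.48°C, giving 9.92°C.
  From 2700 m to 3100 m (environment, upper layer): cools by 4.7 × 0.4 = 1.88°C, giving 8.04°C.
T_parcel − T_env = -1.2 − 8.04 = -9.24°C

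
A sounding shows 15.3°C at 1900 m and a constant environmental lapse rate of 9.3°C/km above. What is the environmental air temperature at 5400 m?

1900–5400 m, environmental: Δz = 3.5 km ⇒ ΔT = -32.55°C; T = -17.25°C

-17.25°C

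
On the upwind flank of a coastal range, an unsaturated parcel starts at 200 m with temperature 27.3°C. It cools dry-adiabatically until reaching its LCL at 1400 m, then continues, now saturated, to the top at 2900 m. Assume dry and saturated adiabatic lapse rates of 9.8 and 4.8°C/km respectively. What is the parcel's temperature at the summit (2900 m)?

From 200 m to 1400 m (dry): cools by 9.8 × 1.2 = 11.76°C, giving 15.54°C.
From 1400 m to 2900 m (saturated): cools by 4.8 × 1.5 = 7.2°C, giving 8.34°C.

8.34°C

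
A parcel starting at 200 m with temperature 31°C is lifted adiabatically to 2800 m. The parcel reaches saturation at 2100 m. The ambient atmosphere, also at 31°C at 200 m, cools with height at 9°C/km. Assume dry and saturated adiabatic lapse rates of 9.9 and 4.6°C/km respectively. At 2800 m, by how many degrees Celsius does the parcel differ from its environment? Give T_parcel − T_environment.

Parcel:
  200–2100 m, dry: Δz = 1.9 km ⇒ ΔT = -18.81°C; T = 12.19°C
  2100–2800 m, saturated: Δz = 0.7 km ⇒ ΔT = -3.22°C; T = 8.97°C
Environment:
  200–2800 m, environment: Δz = 2.6 km ⇒ ΔT = -23.4°C; T = 7.6°C
T_parcel − T_env = 8.97 − 7.6 = +1.37°C

+1.37°C (parcel warmer than environment)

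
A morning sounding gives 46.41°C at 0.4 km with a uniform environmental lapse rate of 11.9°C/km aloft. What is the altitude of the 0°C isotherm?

4.3 km

Height above start = (46.41 − 0) / 11.9 = 3.9 km
Altitude = 400 m + 3900 m = 4300 m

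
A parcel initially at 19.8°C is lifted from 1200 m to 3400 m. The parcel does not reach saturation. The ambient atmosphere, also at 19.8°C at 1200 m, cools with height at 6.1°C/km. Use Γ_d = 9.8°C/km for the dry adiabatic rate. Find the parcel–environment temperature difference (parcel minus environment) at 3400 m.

Parcel:
  Dry to 3400 m: -9.8 × 2.2 km = -21.56°C, so T = -1.76°C.
Environment:
  Environment to 3400 m: -6.1 × 2.2 km = -13.42°C, so T = 6.38°C.
T_parcel − T_env = -1.76 − 6.38 = -8.14°C

-8.14°C (parcel cooler than environment)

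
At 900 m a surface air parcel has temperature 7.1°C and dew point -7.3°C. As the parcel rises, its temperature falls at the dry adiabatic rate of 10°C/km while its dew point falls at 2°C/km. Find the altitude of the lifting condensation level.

T and T_d converge at 10 − 2 = 8°C per km
Height above start = (7.1 − (-7.3)) / 8 = 1.8 km
LCL altitude = 900 m + 1800 m = 2700 m

2700 m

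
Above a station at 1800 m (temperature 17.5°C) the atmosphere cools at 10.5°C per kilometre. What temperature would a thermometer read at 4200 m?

-7.7°C

1800 → 4200 m (environmental, 10.5°C/km): ΔT = -10.5 × 2.4 = -25.2°C → T = -7.7°C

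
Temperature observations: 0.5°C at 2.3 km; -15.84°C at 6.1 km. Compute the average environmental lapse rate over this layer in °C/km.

Γ = −ΔT/Δz = (0.5 − (-15.84)) / (6100 − 2300) m
  = 16.34°C / 3.8 km = 4.3°C/km

4.3°C/km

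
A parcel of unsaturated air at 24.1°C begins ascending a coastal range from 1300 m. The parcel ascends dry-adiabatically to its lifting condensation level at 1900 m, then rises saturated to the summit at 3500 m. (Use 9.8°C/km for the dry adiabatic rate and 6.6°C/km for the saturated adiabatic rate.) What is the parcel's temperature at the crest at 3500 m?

7.66°C

Dry to 1900 m: -9.8 × 0.6 km = -5.88°C, so T = 18.22°C.
Saturated to 3500 m: -6.6 × 1.6 km = -10.56°C, so T = 7.66°C.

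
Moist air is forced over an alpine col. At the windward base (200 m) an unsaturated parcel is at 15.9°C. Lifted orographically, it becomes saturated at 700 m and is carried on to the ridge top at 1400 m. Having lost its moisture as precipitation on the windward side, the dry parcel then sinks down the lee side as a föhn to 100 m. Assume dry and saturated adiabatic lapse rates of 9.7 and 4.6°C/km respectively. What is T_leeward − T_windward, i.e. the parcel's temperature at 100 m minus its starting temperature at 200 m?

+4.54°C

200–700 m, dry: Δz = 0.5 km ⇒ ΔT = -4.85°C; T = 11.05°C
700–1400 m, saturated: Δz = 0.7 km ⇒ ΔT = -3.22°C; T = 7.83°C
1400–100 m, dry descent: Δz = 1.3 km ⇒ ΔT = +12.61°C; T = 20.44°C
Net change vs windward start: 20.44 − 15.9 = +4.54°C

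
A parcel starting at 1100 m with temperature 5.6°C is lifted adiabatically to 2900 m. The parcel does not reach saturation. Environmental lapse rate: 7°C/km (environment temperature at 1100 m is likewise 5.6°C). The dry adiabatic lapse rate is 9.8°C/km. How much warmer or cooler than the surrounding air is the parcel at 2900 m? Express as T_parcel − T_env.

-5.04°C (parcel cooler than environment)

Parcel:
  From 1100 m to 2900 m (dry): cools by 9.8 × 1.8 = 17.64°C, giving -12.04°C.
Environment:
  From 1100 m to 2900 m (environment): cools by 7 × 1.8 = 12.6°C, giving -7°C.
T_parcel − T_env = -12.04 − (-7) = -5.04°C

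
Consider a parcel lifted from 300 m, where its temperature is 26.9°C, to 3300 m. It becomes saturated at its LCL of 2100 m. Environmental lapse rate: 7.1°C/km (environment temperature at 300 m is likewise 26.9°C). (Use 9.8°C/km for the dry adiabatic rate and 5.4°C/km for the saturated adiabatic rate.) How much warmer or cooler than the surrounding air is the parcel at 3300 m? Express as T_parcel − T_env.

Parcel:
  From 300 m to 2100 m (dry): cools by 9.8 × 1.8 = 17.64°C, giving 9.26°C.
  From 2100 m to 3300 m (saturated): cools by 5.4 × 1.2 = 6.48°C, giving 2.78°C.
Environment:
  From 300 m to 3300 m (environment): cools by 7.1 × 3 = 21.3°C, giving 5.6°C.
T_parcel − T_env = 2.78 − 5.6 = -2.82°C

-2.82°C (parcel cooler than environment)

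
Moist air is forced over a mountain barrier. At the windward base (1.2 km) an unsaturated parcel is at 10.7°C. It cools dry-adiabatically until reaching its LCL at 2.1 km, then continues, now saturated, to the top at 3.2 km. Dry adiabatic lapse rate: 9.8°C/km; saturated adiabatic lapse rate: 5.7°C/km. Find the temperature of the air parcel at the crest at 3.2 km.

-4.39°C

Dry to 2100 m: -9.8 × 0.9 km = -8.82°C, so T = 1.88°C.
Saturated to 3200 m: -5.7 × 1.1 km = -6.27°C, so T = -4.39°C.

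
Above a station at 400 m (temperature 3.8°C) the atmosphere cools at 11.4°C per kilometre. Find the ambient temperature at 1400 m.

From 400 m to 1400 m (environmental): cools by 11.4 × 1 = 11.4°C, giving -7.6°C.

-7.6°C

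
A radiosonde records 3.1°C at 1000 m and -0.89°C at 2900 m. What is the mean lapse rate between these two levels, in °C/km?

2.1°C/km

Γ = −ΔT/Δz = (3.1 − (-0.89)) / (2900 − 1000) m
  = 3.99°C / 1.9 km = 2.1°C/km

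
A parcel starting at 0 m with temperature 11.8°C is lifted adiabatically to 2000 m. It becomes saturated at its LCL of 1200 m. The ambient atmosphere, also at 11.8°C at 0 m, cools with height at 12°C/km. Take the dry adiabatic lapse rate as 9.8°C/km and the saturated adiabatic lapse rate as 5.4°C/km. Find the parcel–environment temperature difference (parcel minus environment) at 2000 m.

Parcel:
  0–1200 m, dry: Δz = 1.2 km ⇒ ΔT = -11.76°C; T = 0.04°C
  1200–2000 m, saturated: Δz = 0.8 km ⇒ ΔT = -4.32°C; T = -4.28°C
Environment:
  0–2000 m, environment: Δz = 2 km ⇒ ΔT = -24°C; T = -12.2°C
T_parcel − T_env = -4.28 − (-12.2) = +7.92°C

+7.92°C (parcel warmer than environment)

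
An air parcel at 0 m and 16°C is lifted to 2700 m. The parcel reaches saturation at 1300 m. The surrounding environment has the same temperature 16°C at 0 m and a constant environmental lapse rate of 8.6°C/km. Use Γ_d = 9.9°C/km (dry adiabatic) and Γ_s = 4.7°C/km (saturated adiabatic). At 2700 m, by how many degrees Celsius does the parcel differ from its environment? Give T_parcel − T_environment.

+3.77°C (parcel warmer than environment)

Parcel:
  0–1300 m, dry: Δz = 1.3 km ⇒ ΔT = -12.87°C; T = 3.13°C
  1300–2700 m, saturated: Δz = 1.4 km ⇒ ΔT = -6.58°C; T = -3.45°C
Environment:
  0–2700 m, environment: Δz = 2.7 km ⇒ ΔT = -23.22°C; T = -7.22°C
T_parcel − T_env = -3.45 − (-7.22) = +3.77°C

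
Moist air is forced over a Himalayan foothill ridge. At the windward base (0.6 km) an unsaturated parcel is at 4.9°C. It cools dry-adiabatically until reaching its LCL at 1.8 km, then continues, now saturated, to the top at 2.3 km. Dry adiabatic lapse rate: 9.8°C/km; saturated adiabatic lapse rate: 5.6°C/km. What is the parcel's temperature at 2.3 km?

-9.66°C

600–1800 m, dry: Δz = 1.2 km ⇒ ΔT = -11.76°C; T = -6.86°C
1800–2300 m, saturated: Δz = 0.5 km ⇒ ΔT = -2.8°C; T = -9.66°C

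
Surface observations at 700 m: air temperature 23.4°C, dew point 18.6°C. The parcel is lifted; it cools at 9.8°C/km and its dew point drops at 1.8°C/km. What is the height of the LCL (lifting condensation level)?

T and T_d converge at 9.8 − 1.8 = 8°C per km
Height above start = (23.4 − 18.6) / 8 = 0.6 km
LCL altitude = 700 m + 600 m = 1300 m

1300 m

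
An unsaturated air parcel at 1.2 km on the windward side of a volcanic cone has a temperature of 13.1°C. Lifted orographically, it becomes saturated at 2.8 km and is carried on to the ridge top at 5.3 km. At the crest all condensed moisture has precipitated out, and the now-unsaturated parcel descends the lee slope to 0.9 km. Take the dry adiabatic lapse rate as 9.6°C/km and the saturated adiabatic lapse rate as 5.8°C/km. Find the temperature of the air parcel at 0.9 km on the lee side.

25.48°C

Dry to 2800 m: -9.6 × 1.6 km = -15.36°C, so T = -2.26°C.
Saturated to 5300 m: -5.8 × 2.5 km = -14.5°C, so T = -16.76°C.
Dry descent to 900 m: +9.6 × 4.4 km = +42.24°C, so T = 25.48°C.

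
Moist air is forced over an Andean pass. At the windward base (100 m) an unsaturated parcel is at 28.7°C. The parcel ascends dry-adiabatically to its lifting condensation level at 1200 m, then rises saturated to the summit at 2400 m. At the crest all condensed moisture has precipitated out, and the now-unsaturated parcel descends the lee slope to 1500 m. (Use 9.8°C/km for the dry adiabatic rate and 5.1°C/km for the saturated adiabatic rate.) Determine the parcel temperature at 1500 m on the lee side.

20.62°C

Dry to 1200 m: -9.8 × 1.1 km = -10.78°C, so T = 17.92°C.
Saturated to 2400 m: -5.1 × 1.2 km = -6.12°C, so T = 11.8°C.
Dry descent to 1500 m: +9.8 × 0.9 km = +8.82°C, so T = 20.62°C.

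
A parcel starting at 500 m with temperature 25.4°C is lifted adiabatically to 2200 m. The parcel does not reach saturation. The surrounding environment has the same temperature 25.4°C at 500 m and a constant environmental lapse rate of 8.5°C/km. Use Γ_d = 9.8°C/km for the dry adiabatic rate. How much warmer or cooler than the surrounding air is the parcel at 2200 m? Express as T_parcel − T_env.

Parcel:
  From 500 m to 2200 m (dry): cools by 9.8 × 1.7 = 16.66°C, giving 8.74°C.
Environment:
  From 500 m to 2200 m (environment): cools by 8.5 × 1.7 = 14.45°C, giving 10.95°C.
T_parcel − T_env = 8.74 − 10.95 = -2.21°C

-2.21°C (parcel cooler than environment)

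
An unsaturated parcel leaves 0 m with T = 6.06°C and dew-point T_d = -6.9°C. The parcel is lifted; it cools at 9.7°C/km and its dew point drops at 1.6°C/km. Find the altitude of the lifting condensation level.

1600 m

T and T_d converge at 9.7 − 1.6 = 8.1°C per km
Height above start = (6.06 − (-6.9)) / 8.1 = 1.6 km
LCL altitude = 0 m + 1600 m = 1600 m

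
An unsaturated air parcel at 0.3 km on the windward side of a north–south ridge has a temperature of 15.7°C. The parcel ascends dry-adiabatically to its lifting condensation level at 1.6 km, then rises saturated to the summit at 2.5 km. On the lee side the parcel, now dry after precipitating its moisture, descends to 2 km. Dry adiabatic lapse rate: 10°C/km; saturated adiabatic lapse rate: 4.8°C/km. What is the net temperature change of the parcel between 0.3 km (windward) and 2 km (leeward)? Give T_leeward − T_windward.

-12.32°C

300 → 1600 m (dry, 10°C/km): ΔT = -10 × 1.3 = -13°C → T = 2.7°C
1600 → 2500 m (saturated, 4.8°C/km): ΔT = -4.8 × 0.9 = -4.32°C → T = -1.62°C
2500 → 2000 m (dry descent, 10°C/km): ΔT = +10 × 0.5 = +5°C → T = 3.38°C
Net change vs windward start: 3.38 − 15.7 = -12.32°C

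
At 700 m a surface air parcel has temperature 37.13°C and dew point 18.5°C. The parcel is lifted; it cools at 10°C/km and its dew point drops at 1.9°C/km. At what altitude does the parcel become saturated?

T and T_d converge at 10 − 1.9 = 8.1°C per km
Height above start = (37.13 − 18.5) / 8.1 = 2.3 km
LCL altitude = 700 m + 2300 m = 3000 m

3000 m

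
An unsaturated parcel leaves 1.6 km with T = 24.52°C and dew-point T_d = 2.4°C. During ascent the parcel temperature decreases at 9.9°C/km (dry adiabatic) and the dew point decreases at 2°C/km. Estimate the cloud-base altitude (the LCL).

4.4 km

T and T_d converge at 9.9 − 2 = 7.9°C per km
Height above start = (24.52 − 2.4) / 7.9 = 2.8 km
LCL altitude = 1600 m + 2800 m = 4400 m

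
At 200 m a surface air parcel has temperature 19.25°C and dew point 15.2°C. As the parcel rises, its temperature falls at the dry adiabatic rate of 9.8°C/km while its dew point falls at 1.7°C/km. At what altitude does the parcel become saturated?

T and T_d converge at 9.8 − 1.7 = 8.1°C per km
Height above start = (19.25 − 15.2) / 8.1 = 0.5 km
LCL altitude = 200 m + 500 m = 700 m

700 m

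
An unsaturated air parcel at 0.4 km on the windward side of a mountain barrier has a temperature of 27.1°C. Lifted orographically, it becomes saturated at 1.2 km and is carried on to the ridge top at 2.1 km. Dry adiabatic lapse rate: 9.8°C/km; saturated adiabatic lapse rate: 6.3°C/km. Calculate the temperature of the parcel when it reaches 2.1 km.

400 → 1200 m (dry, 9.8°C/km): ΔT = -9.8 × 0.8 = -7.84°C → T = 19.26°C
1200 → 2100 m (saturated, 6.3°C/km): ΔT = -6.3 × 0.9 = -5.67°C → T = 13.59°C

13.59°C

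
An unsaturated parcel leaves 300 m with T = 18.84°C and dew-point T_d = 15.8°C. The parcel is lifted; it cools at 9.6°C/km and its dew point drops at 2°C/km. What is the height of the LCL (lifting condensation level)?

T and T_d converge at 9.6 − 2 = 7.6°C per km
Height above start = (18.84 − 15.8) / 7.6 = 0.4 km
LCL altitude = 300 m + 400 m = 700 m

700 m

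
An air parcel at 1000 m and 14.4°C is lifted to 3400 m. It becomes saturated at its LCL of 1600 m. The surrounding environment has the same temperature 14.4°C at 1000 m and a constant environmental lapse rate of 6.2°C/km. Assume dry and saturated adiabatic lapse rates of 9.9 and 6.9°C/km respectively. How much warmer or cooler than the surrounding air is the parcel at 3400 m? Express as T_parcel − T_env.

-3.48°C (parcel cooler than environment)

Parcel:
  From 1000 m to 1600 m (dry): cools by 9.9 × 0.6 = 5.94°C, giving 8.46°C.
  From 1600 m to 3400 m (saturated): cools by 6.9 × 1.8 = 12.42°C, giving -3.96°C.
Environment:
  From 1000 m to 3400 m (environment): cools by 6.2 × 2.4 = 14.88°C, giving -0.48°C.
T_parcel − T_env = -3.96 − (-0.48) = -3.48°C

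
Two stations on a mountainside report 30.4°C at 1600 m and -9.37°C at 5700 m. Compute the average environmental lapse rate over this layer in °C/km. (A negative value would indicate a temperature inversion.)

9.7°C/km

Γ = −ΔT/Δz = (30.4 − (-9.37)) / (5700 − 1600) m
  = 39.77°C / 4.1 km = 9.7°C/km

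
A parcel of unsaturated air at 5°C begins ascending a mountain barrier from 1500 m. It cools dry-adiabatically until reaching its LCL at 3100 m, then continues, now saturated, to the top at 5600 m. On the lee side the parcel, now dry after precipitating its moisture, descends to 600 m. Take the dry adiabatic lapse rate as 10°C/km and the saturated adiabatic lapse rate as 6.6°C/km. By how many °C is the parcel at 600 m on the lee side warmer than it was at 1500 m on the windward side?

Dry to 3100 m: -10 × 1.6 km = -16°C, so T = -11°C.
Saturated to 5600 m: -6.6 × 2.5 km = -16.5°C, so T = -27.5°C.
Dry descent to 600 m: +10 × 5 km = +50°C, so T = 22.5°C.
Net change vs windward start: 22.5 − 5 = +17.5°C

+17.5°C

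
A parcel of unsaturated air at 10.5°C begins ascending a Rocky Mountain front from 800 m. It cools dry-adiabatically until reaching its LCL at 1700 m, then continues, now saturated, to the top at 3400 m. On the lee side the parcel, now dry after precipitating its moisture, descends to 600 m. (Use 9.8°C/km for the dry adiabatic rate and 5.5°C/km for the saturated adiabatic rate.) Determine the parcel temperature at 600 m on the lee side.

800 → 1700 m (dry, 9.8°C/km): ΔT = -9.8 × 0.9 = -8.82°C → T = 1.68°C
1700 → 3400 m (saturated, 5.5°C/km): ΔT = -5.5 × 1.7 = -9.35°C → T = -7.67°C
3400 → 600 m (dry descent, 9.8°C/km): ΔT = +9.8 × 2.8 = +27.44°C → T = 19.77°C

19.77°C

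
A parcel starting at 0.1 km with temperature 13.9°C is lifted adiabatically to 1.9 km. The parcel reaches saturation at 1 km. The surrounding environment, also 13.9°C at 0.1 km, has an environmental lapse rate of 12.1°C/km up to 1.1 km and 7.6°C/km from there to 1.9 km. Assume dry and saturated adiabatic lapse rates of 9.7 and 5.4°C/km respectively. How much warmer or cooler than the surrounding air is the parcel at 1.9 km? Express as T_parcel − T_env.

+4.59°C (parcel warmer than environment)

Parcel:
  Dry to 1000 m: -9.7 × 0.9 km = -8.73°C, so T = 5.17°C.
  Saturated to 1900 m: -5.4 × 0.9 km = -4.86°C, so T = 0.31°C.
Environment:
  Environment, lower layer to 1100 m: -12.1 × 1 km = -12.1°C, so T = 1.8°C.
  Environment, upper layer to 1900 m: -7.6 × 0.8 km = -6.08°C, so T = -4.28°C.
T_parcel − T_env = 0.31 − (-4.28) = +4.59°C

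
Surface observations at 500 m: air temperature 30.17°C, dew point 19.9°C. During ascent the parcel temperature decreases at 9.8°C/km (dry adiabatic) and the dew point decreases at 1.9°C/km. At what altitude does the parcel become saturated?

1800 m

T and T_d converge at 9.8 − 1.9 = 7.9°C per km
Height above start = (30.17 − 19.9) / 7.9 = 1.3 km
LCL altitude = 500 m + 1300 m = 1800 m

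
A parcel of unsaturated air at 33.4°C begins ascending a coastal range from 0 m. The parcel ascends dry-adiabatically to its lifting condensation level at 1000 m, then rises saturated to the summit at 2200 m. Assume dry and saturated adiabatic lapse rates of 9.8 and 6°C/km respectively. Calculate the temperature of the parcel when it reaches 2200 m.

Dry to 1000 m: -9.8 × 1 km = -9.8°C, so T = 23.6°C.
Saturated to 2200 m: -6 × 1.2 km = -7.2°C, so T = 16.4°C.

16.4°C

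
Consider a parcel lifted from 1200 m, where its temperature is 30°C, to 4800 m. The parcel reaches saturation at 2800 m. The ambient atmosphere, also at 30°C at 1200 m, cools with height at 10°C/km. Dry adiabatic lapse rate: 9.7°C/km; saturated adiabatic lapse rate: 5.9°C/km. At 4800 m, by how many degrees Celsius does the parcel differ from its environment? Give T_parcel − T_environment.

+8.68°C (parcel warmer than environment)

Parcel:
  From 1200 m to 2800 m (dry): cools by 9.7 × 1.6 = 15.52°C, giving 14.48°C.
  From 2800 m to 4800 m (saturated): cools by 5.9 × 2 = 11.8°C, giving 2.68°C.
Environment:
  From 1200 m to 4800 m (environment): cools by 10 × 3.6 = 36°C, giving -6°C.
T_parcel − T_env = 2.68 − (-6) = +8.68°C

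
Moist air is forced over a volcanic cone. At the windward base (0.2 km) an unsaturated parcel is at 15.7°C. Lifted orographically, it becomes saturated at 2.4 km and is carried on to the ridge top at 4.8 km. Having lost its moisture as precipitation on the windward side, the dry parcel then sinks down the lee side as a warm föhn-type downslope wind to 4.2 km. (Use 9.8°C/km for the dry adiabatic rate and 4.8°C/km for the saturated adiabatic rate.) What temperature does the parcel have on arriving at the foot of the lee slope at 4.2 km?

Dry to 2400 m: -9.8 × 2.2 km = -21.56°C, so T = -5.86°C.
Saturated to 4800 m: -4.8 × 2.4 km = -11.52°C, so T = -17.38°C.
Dry descent to 4200 m: +9.8 × 0.6 km = +5.88°C, so T = -11.5°C.

-11.5°C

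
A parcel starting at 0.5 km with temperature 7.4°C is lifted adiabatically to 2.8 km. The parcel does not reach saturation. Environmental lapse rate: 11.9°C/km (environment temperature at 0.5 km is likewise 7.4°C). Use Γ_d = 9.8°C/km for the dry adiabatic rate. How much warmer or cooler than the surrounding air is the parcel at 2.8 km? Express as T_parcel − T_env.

+4.83°C (parcel warmer than environment)

Parcel:
  500–2800 m, dry: Δz = 2.3 km ⇒ ΔT = -22.54°C; T = -15.14°C
Environment:
  500–2800 m, environment: Δz = 2.3 km ⇒ ΔT = -27.37°C; T = -19.97°C
T_parcel − T_env = -15.14 − (-19.97) = +4.83°C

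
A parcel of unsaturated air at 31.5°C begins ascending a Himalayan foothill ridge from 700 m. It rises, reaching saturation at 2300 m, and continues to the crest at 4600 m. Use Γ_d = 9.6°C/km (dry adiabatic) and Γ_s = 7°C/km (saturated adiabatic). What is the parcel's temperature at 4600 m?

Dry to 2300 m: -9.6 × 1.6 km = -15.36°C, so T = 16.14°C.
Saturated to 4600 m: -7 × 2.3 km = -16.1°C, so T = 0.04°C.

0.04°C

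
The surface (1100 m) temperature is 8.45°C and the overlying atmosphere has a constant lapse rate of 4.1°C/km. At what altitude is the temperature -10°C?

5600 m

Height above start = (8.45 − (-10)) / 4.1 = 4.5 km
Altitude = 1100 m + 4500 m = 5600 m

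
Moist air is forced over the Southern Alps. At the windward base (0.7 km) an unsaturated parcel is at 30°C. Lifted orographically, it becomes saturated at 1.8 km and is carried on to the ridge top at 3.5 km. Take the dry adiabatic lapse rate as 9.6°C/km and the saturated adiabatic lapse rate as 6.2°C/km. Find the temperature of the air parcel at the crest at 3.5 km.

8.9°C

700–1800 m, dry: Δz = 1.1 km ⇒ ΔT = -10.56°C; T = 19.44°C
1800–3500 m, saturated: Δz = 1.7 km ⇒ ΔT = -10.54°C; T = 8.9°C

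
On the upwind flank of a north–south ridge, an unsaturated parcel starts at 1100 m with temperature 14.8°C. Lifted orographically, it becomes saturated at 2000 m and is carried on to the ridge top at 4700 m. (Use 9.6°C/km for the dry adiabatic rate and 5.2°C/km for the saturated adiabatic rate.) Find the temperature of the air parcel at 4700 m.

-7.88°C

From 1100 m to 2000 m (dry): cools by 9.6 × 0.9 = 8.64°C, giving 6.16°C.
From 2000 m to 4700 m (saturated): cools by 5.2 × 2.7 = 14.04°C, giving -7.88°C.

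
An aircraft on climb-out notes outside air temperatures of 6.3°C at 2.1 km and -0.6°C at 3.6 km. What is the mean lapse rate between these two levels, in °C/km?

4.6°C/km

Γ = −ΔT/Δz = (6.3 − (-0.6)) / (3600 − 2100) m
  = 6.9°C / 1.5 km = 4.6°C/km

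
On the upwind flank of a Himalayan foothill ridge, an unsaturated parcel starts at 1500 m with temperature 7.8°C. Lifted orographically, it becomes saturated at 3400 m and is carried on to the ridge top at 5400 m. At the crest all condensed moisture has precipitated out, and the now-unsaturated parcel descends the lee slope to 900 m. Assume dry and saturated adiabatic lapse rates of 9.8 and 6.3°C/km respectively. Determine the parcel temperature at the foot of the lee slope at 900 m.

1500 → 3400 m (dry, 9.8°C/km): ΔT = -9.8 × 1.9 = -18.62°C → T = -10.82°C
3400 → 5400 m (saturated, 6.3°C/km): ΔT = -6.3 × 2 = -12.6°C → T = -23.42°C
5400 → 900 m (dry descent, 9.8°C/km): ΔT = +9.8 × 4.5 = +44.1°C → T = 20.68°C

20.68°C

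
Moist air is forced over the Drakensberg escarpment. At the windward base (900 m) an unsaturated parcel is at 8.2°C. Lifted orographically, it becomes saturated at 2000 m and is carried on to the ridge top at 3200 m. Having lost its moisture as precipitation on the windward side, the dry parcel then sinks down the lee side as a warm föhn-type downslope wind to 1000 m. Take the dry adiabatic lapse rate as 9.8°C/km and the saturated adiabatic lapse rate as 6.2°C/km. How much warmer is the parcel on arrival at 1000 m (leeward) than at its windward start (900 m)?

Dry to 2000 m: -9.8 × 1.1 km = -10.78°C, so T = -2.58°C.
Saturated to 3200 m: -6.2 × 1.2 km = -7.44°C, so T = -10.02°C.
Dry descent to 1000 m: +9.8 × 2.2 km = +21.56°C, so T = 11.54°C.
Net change vs windward start: 11.54 − 8.2 = +3.34°C

+3.34°C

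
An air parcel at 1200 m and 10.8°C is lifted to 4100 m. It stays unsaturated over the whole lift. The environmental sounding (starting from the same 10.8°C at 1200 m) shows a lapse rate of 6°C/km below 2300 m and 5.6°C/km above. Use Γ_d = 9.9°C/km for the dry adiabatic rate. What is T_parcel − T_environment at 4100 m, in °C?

Parcel:
  1200 → 4100 m (dry, 9.9°C/km): ΔT = -9.9 × 2.9 = -28.71°C → T = -17.91°C
Environment:
  1200 → 2300 m (environment, lower layer, 6°C/km): ΔT = -6 × 1.1 = -6.6°C → T = 4.2°C
  2300 → 4100 m (environment, upper layer, 5.6°C/km): ΔT = -5.6 × 1.8 = -10.08°C → T = -5.88°C
T_parcel − T_env = -17.91 − (-5.88) = -12.03°C

-12.03°C (parcel cooler than environment)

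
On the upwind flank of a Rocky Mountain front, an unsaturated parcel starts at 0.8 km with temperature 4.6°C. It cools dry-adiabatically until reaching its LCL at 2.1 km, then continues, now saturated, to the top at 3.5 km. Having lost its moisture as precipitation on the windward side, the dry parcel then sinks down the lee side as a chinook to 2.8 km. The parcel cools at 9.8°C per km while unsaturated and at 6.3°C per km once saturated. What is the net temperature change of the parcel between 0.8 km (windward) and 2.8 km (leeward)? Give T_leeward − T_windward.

800 → 2100 m (dry, 9.8°C/km): ΔT = -9.8 × 1.3 = -12.74°C → T = -8.14°C
2100 → 3500 m (saturated, 6.3°C/km): ΔT = -6.3 × 1.4 = -8.82°C → T = -16.96°C
3500 → 2800 m (dry descent, 9.8°C/km): ΔT = +9.8 × 0.7 = +6.86°C → T = -10.1°C
Net change vs windward start: -10.1 − 4.6 = -14.7°C

-14.7°C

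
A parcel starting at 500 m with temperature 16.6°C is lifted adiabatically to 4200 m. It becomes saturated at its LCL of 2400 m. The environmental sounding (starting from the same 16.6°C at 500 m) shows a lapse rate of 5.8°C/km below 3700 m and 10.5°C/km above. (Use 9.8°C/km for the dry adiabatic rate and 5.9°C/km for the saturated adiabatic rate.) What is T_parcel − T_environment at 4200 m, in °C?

Parcel:
  From 500 m to 2400 m (dry): cools by 9.8 × 1.9 = 18.62°C, giving -2.02°C.
  From 2400 m to 4200 m (saturated): cools by 5.9 × 1.8 = 10.62°C, giving -12.64°C.
Environment:
  From 500 m to 3700 m (environment, lower layer): cools by 5.8 × 3.2 = 18.56°C, giving -1.96°C.
  From 3700 m to 4200 m (environment, upper layer): cools by 10.5 × 0.5 = 5.25°C, giving -7.21°C.
T_parcel − T_env = -12.64 − (-7.21) = -5.43°C

-5.43°C (parcel cooler than environment)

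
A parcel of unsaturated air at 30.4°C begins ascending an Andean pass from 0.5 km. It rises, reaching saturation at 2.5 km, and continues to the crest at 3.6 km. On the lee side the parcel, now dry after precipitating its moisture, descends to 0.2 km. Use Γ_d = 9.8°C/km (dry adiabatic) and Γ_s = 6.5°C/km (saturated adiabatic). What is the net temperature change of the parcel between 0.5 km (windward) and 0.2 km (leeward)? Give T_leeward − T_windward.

500–2500 m, dry: Δz = 2 km ⇒ ΔT = -19.6°C; T = 10.8°C
2500–3600 m, saturated: Δz = 1.1 km ⇒ ΔT = -7.15°C; T = 3.65°C
3600–200 m, dry descent: Δz = 3.4 km ⇒ ΔT = +33.32°C; T = 36.97°C
Net change vs windward start: 36.97 − 30.4 = +6.57°C

+6.57°C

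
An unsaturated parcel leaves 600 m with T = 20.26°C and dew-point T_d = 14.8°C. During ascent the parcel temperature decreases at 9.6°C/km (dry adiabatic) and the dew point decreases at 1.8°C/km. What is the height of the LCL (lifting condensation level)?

T and T_d converge at 9.6 − 1.8 = 7.8°C per km
Height above start = (20.26 − 14.8) / 7.8 = 0.7 km
LCL altitude = 600 m + 700 m = 1300 m

1300 m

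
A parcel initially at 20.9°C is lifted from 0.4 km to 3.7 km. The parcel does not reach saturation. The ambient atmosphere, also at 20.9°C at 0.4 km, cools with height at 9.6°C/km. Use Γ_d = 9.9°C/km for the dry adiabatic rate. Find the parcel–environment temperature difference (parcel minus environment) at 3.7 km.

-0.99°C (parcel cooler than environment)

Parcel:
  400 → 3700 m (dry, 9.9°C/km): ΔT = -9.9 × 3.3 = -32.67°C → T = -11.77°C
Environment:
  400 → 3700 m (environment, 9.6°C/km): ΔT = -9.6 × 3.3 = -31.68°C → T = -10.78°C
T_parcel − T_env = -11.77 − (-10.78) = -0.99°C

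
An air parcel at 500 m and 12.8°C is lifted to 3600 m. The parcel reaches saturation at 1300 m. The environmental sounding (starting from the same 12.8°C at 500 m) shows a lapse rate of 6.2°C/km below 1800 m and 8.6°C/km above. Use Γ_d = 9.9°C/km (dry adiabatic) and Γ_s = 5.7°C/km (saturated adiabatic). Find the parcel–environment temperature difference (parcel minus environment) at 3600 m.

Parcel:
  500–1300 m, dry: Δz = 0.8 km ⇒ ΔT = -7.92°C; T = 4.88°C
  1300–3600 m, saturated: Δz = 2.3 km ⇒ ΔT = -13.11°C; T = -8.23°C
Environment:
  500–1800 m, environment, lower layer: Δz = 1.3 km ⇒ ΔT = -8.06°C; T = 4.74°C
  1800–3600 m, environment, upper layer: Δz = 1.8 km ⇒ ΔT = -15.48°C; T = -10.74°C
T_parcel − T_env = -8.23 − (-10.74) = +2.51°C

+2.51°C (parcel warmer than environment)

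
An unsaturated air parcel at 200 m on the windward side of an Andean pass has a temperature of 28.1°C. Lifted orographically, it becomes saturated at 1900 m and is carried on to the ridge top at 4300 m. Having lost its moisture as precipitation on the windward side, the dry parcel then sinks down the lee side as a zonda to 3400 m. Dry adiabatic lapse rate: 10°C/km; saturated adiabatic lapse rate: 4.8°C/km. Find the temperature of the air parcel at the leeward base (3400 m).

8.58°C

Dry to 1900 m: -10 × 1.7 km = -17°C, so T = 11.1°C.
Saturated to 4300 m: -4.8 × 2.4 km = -11.52°C, so T = -0.42°C.
Dry descent to 3400 m: +10 × 0.9 km = +9°C, so T = 8.58°C.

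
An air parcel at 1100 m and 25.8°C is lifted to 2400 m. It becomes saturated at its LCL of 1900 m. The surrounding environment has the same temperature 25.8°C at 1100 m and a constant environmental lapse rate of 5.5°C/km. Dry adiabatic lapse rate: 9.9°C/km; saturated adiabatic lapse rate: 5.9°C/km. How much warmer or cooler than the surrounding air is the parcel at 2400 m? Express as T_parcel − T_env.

-3.72°C (parcel cooler than environment)

Parcel:
  Dry to 1900 m: -9.9 × 0.8 km = -7.92°C, so T = 17.88°C.
  Saturated to 2400 m: -5.9 × 0.5 km = -2.95°C, so T = 14.93°C.
Environment:
  Environment to 2400 m: -5.5 × 1.3 km = -7.15°C, so T = 18.65°C.
T_parcel − T_env = 14.93 − 18.65 = -3.72°C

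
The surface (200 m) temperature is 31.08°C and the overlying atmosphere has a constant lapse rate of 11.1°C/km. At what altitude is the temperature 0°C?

Height above start = (31.08 − 0) / 11.1 = 2.8 km
Altitude = 200 m + 2800 m = 3000 m

3000 m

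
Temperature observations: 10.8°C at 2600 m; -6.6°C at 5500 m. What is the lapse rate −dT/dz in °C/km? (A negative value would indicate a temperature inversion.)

Γ = −ΔT/Δz = (10.8 − (-6.6)) / (5500 − 2600) m
  = 17.4°C / 2.9 km = 6°C/km

6°C/km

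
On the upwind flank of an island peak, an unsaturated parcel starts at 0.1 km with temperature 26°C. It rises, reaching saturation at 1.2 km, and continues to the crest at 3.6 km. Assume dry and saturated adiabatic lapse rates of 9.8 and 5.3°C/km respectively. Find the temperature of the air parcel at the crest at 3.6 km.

2.5°C

Dry to 1200 m: -9.8 × 1.1 km = -10.78°C, so T = 15.22°C.
Saturated to 3600 m: -5.3 × 2.4 km = -12.72°C, so T = 2.5°C.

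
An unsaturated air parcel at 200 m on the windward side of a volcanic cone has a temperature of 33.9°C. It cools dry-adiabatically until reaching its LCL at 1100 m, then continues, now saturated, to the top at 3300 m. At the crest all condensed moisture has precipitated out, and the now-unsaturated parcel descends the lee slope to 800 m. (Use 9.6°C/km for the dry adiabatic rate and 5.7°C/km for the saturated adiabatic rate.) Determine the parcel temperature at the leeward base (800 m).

36.72°C

From 200 m to 1100 m (dry): cools by 9.6 × 0.9 = 8.64°C, giving 25.26°C.
From 1100 m to 3300 m (saturated): cools by 5.7 × 2.2 = 12.54°C, giving 12.72°C.
From 3300 m to 800 m (dry descent): warms by 9.6 × 2.5 = 24°C, giving 36.72°C.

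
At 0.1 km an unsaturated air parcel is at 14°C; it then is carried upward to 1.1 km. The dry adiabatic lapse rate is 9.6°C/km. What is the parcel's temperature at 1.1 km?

100–1100 m, dry adiabatic: Δz = 1 km ⇒ ΔT = -9.6°C; T = 4.4°C

4.4°C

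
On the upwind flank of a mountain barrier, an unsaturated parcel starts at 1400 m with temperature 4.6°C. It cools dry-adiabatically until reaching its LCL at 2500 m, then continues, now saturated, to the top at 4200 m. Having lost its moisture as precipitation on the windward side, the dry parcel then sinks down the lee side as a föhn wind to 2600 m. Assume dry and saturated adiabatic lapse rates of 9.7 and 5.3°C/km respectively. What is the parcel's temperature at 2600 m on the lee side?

0.44°C

1400 → 2500 m (dry, 9.7°C/km): ΔT = -9.7 × 1.1 = -10.67°C → T = -6.07°C
2500 → 4200 m (saturated, 5.3°C/km): ΔT = -5.3 × 1.7 = -9.01°C → T = -15.08°C
4200 → 2600 m (dry descent, 9.7°C/km): ΔT = +9.7 × 1.6 = +15.52°C → T = 0.44°C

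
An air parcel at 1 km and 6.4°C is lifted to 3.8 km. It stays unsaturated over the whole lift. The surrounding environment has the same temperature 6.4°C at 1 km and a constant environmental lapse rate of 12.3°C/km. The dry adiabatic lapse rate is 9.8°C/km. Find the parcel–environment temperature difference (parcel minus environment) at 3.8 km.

Parcel:
  From 1000 m to 3800 m (dry): cools by 9.8 × 2.8 = 27.44°C, giving -21.04°C.
Environment:
  From 1000 m to 3800 m (environment): cools by 12.3 × 2.8 = 34.44°C, giving -28.04°C.
T_parcel − T_env = -21.04 − (-28.04) = +7°C

+7°C (parcel warmer than environment)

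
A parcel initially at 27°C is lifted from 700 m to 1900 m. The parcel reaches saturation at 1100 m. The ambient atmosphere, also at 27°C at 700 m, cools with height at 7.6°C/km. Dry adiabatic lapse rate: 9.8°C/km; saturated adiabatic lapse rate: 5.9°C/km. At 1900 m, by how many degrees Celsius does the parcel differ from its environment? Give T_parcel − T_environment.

Parcel:
  700–1100 m, dry: Δz = 0.4 km ⇒ ΔT = -3.92°C; T = 23.08°C
  1100–1900 m, saturated: Δz = 0.8 km ⇒ ΔT = -4.72°C; T = 18.36°C
Environment:
  700–1900 m, environment: Δz = 1.2 km ⇒ ΔT = -9.12°C; T = 17.88°C
T_parcel − T_env = 18.36 − 17.88 = +0.48°C

+0.48°C (parcel warmer than environment)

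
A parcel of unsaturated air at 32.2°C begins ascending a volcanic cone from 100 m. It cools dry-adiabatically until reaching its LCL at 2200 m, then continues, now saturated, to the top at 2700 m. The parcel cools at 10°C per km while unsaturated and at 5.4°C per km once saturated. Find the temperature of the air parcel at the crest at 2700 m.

From 100 m to 2200 m (dry): cools by 10 × 2.1 = 21°C, giving 11.2°C.
From 2200 m to 2700 m (saturated): cools by 5.4 × 0.5 = 2.7°C, giving 8.5°C.

8.5°C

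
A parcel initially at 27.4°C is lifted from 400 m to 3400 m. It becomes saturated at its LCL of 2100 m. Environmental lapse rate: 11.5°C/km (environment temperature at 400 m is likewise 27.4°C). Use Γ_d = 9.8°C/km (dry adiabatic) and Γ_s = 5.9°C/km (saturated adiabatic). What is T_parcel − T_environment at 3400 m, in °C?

Parcel:
  From 400 m to 2100 m (dry): cools by 9.8 × 1.7 = 16.66°C, giving 10.74°C.
  From 2100 m to 3400 m (saturated): cools by 5.9 × 1.3 = 7.67°C, giving 3.07°C.
Environment:
  From 400 m to 3400 m (environment): cools by 11.5 × 3 = 34.5°C, giving -7.1°C.
T_parcel − T_env = 3.07 − (-7.1) = +10.17°C

+10.17°C (parcel warmer than environment)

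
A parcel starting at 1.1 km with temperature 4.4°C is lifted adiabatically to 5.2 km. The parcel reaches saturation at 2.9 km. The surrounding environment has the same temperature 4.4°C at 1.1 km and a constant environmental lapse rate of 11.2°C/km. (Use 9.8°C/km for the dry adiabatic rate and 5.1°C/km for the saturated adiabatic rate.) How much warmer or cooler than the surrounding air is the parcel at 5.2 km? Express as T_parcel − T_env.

Parcel:
  Dry to 2900 m: -9.8 × 1.8 km = -17.64°C, so T = -13.24°C.
  Saturated to 5200 m: -5.1 × 2.3 km = -11.73°C, so T = -24.97°C.
Environment:
  Environment to 5200 m: -11.2 × 4.1 km = -45.92°C, so T = -41.52°C.
T_parcel − T_env = -24.97 − (-41.52) = +16.55°C

+16.55°C (parcel warmer than environment)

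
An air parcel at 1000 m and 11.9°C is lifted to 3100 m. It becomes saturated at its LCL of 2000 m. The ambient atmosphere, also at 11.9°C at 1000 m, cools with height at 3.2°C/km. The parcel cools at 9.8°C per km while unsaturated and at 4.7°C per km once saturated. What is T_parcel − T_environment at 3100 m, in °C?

Parcel:
  1000–2000 m, dry: Δz = 1 km ⇒ ΔT = -9.8°C; T = 2.1°C
  2000–3100 m, saturated: Δz = 1.1 km ⇒ ΔT = -5.17°C; T = -3.07°C
Environment:
  1000–3100 m, environment: Δz = 2.1 km ⇒ ΔT = -6.72°C; T = 5.18°C
T_parcel − T_env = -3.07 − 5.18 = -8.25°C

-8.25°C (parcel cooler than environment)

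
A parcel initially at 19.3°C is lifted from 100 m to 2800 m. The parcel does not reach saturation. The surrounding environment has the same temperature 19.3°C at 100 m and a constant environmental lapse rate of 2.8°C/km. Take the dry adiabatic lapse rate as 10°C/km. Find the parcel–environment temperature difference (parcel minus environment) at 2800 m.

Parcel:
  Dry to 2800 m: -10 × 2.7 km = -27°C, so T = -7.7°C.
Environment:
  Environment to 2800 m: -2.8 × 2.7 km = -7.56°C, so T = 11.74°C.
T_parcel − T_env = -7.7 − 11.74 = -19.44°C

-19.44°C (parcel cooler than environment)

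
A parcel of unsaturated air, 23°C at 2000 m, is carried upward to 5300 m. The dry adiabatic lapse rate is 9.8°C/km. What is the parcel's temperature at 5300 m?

-9.34°C

2000–5300 m, dry adiabatic: Δz = 3.3 km ⇒ ΔT = -32.34°C; T = -9.34°C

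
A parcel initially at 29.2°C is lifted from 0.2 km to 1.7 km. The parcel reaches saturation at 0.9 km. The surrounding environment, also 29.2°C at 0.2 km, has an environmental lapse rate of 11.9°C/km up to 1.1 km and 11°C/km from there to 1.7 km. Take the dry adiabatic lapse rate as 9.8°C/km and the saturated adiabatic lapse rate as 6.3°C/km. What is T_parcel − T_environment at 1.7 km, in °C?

+5.41°C (parcel warmer than environment)

Parcel:
  200–900 m, dry: Δz = 0.7 km ⇒ ΔT = -6.86°C; T = 22.34°C
  900–1700 m, saturated: Δz = 0.8 km ⇒ ΔT = -5.04°C; T = 17.3°C
Environment:
  200–1100 m, environment, lower layer: Δz = 0.9 km ⇒ ΔT = -10.71°C; T = 18.49°C
  1100–1700 m, environment, upper layer: Δz = 0.6 km ⇒ ΔT = -6.6°C; T = 11.89°C
T_parcel − T_env = 17.3 − 11.89 = +5.41°C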